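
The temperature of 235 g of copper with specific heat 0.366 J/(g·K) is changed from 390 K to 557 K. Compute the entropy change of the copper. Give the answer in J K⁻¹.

ΔS = ∫dQ_rev/T = m c ln(T₂/T₁) = 235 × 0.366 × ln(557/390) = 30.7 J/K.

ΔS = 30.7 J/K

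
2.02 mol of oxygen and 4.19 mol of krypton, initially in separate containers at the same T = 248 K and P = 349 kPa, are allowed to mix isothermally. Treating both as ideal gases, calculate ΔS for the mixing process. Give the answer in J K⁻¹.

Mole fractions: x_A = 2.02/6.21 = 0.325, x_B = 0.675.
ΔS_mix = −R(n_A ln x_A + n_B ln x_B) = −8.314 × (2.02 ln 0.325 + 4.19 ln 0.675) = 32.6 J/K.

ΔS_mix = 32.6 J/K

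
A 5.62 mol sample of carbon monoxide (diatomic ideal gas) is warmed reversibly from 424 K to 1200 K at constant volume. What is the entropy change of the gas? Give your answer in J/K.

ΔS = 122 J/K

At constant volume, ΔS = nC_V ln(T₂/T₁) with C_V = 5R/2 = 20.79 J mol⁻¹ K⁻¹.
ΔS = 5.62 × 20.79 × ln(1200/424) = 122 J/K.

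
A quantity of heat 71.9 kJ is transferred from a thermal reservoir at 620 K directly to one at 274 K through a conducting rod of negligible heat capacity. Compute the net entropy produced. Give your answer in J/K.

ΔS_hot = −Q/T_H = −71900/620 = -116 J/K and ΔS_cold = +Q/T_C = 71900/274 = 262.4 J/K.
ΔS_total = -116 + 262.4 = 146 J/K, positive as the second law requires.

ΔS_total = 146 J/K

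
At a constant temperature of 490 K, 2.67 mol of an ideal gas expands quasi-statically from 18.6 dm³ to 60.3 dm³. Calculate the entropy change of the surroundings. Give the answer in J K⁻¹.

For an isothermal ideal gas ΔS_gas = nR ln(V₂/V₁) = 2.67 × 8.314 × ln(60.3/18.6) = 26.1 J/K.
The process is reversible, so ΔS_surr = −ΔS_gas = -26.1 J/K and ΔS_universe = 0.

ΔS_surr = -26.1 J/K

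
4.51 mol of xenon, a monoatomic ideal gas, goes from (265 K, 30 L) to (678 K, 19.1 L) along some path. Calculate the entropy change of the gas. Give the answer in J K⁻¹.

ΔS = 35.9 J/K

Entropy is a state function: ΔS = nC_V ln(T₂/T₁) + nR ln(V₂/V₁), with C_V = 3R/2 = 12.47 J mol⁻¹ K⁻¹ for a monoatomic ideal gas.
ΔS = 4.51 × [12.47 × ln(678/265) + 8.314 × ln(19.1/30)] = 35.9 J/K.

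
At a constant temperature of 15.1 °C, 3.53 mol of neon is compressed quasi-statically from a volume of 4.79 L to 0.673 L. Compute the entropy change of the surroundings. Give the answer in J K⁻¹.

ΔS_surr = 57.6 J/K

For an isothermal ideal gas ΔS_gas = nR ln(V₂/V₁) = 3.53 × 8.314 × ln(0.673/4.79) = -57.6 J/K.
The process is reversible, so ΔS_surr = −ΔS_gas = 57.6 J/K and ΔS_universe = 0.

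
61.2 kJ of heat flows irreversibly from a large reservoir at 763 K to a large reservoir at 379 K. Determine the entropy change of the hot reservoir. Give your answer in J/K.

The hot reservoir loses heat Q, so ΔS_hot = −Q/T_H = −61200/763 = -80.2 J/K.

ΔS_hot = -80.2 J/K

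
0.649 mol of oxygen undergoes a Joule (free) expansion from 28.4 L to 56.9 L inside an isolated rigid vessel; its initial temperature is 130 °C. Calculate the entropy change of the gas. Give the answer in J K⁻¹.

ΔS_gas = 3.75 J/K

No heat is exchanged and no work is done, so the ideal-gas temperature stays constant.
Entropy is a state function; using a reversible isothermal path, ΔS_gas = nR ln(V₂/V₁) = 0.649 × 8.314 × ln(56.9/28.4) = 3.75 J/K.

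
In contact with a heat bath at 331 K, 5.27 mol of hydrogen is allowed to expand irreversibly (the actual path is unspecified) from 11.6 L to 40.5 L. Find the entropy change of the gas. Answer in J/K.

ΔS_gas = 54.8 J/K

Entropy is a state function, so ΔS_gas depends only on the end states.
For an isothermal ideal gas ΔS_gas = nR ln(V₂/V₁) = 5.27 × 8.314 × ln(40.5/11.6) = 54.8 J/K.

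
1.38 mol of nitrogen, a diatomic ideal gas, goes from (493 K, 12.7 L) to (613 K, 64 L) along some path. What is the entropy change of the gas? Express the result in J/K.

ΔS = 24.8 J/K

Entropy is a state function: ΔS = nC_V ln(T₂/T₁) + nR ln(V₂/V₁), with C_V = 5R/2 = 20.79 J mol⁻¹ K⁻¹ for a diatomic ideal gas.
ΔS = 1.38 × [20.79 × ln(613/493) + 8.314 × ln(64/12.7)] = 24.8 J/K.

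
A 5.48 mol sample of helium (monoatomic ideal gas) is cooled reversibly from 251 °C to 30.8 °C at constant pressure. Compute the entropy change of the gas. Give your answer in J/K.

ΔS = -62.1 J/K

In kelvin: T₁ = 524.15 K, T₂ = 303.95 K. At constant pressure, ΔS = nC_p ln(T₂/T₁) with C_p = 5R/2 = 20.79 J mol⁻¹ K⁻¹.
ΔS = 5.48 × 20.79 × ln(303.95/524.15) = -62.1 J/K.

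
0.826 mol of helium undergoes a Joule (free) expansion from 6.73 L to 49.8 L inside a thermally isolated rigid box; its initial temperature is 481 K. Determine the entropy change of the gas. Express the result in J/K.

ΔS_gas = 13.7 J/K

For an ideal gas in free expansion Q = 0 and W = 0, so T is unchanged.
Entropy is a state function; using a reversible isothermal path, ΔS_gas = nR ln(V₂/V₁) = 0.826 × 8.314 × ln(49.8/6.73) = 13.7 J/K.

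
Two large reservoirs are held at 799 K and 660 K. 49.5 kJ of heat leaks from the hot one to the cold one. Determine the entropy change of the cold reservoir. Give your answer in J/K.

ΔS_cold = 75 J/K

The cold reservoir gains heat Q, so ΔS_cold = +Q/T_C = 49500/660 = 75 J/K.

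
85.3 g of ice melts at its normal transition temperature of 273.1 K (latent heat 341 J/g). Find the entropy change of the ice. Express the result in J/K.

ΔS = 107 J/K

Heat absorbed by the substance: Q = mL = 85.3 × 341 = 29087.3 J.
At constant T, ΔS = Q_rev/T = 29087.3 / 273.1 = 107 J/K.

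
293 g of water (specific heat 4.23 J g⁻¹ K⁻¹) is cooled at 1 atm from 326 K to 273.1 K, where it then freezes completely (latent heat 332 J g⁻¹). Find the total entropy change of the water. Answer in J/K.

Cooling step: ΔS₁ = m c ln(T_tr/T_i) = 293 × 4.23 × ln(273.1/326) = -219.4 J/K.
Phase change: ΔS₂ = −mL/T_tr = −293 × 332 / 273.1 = -356.2 J/K.
ΔS_total = (-219.4) + (-356.2) = -576 J/K.

ΔS = -576 J/K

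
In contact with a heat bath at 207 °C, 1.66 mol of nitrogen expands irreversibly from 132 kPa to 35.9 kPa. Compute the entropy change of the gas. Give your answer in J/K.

Entropy is a state function, so ΔS_gas depends only on the end states.
For an isothermal ideal gas ΔS_gas = nR ln(P₁/P₂) = 1.66 × 8.314 × ln(132/35.9) = 18 J/K.

ΔS_gas = 18 J/K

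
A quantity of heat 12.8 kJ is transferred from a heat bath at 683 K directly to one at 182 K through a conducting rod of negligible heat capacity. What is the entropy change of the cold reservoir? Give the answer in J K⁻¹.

The cold reservoir gains heat Q, so ΔS_cold = +Q/T_C = 12800/182 = 70.3 J/K.

ΔS_cold = 70.3 J/K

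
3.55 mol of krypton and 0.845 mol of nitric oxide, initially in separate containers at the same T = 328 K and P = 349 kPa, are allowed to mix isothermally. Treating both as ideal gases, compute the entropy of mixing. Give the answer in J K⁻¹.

ΔS_mix = 17.9 J/K

Mole fractions: x_A = 3.55/4.39 = 0.808, x_B = 0.192.
ΔS_mix = −R(n_A ln x_A + n_B ln x_B) = −8.314 × (3.55 ln 0.808 + 0.845 ln 0.192) = 17.9 J/K.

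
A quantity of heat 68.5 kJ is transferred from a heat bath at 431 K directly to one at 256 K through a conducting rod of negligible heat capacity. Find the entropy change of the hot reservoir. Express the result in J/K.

The hot reservoir loses heat Q, so ΔS_hot = −Q/T_H = −68500/431 = -159 J/K.

ΔS_hot = -159 J/K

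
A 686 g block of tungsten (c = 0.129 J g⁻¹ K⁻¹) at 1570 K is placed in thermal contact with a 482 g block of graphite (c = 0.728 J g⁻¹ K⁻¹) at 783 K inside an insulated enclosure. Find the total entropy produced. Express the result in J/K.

ΔS_total = 19.4 J/K

Energy balance: T_f = (m₁c₁T₁ + m₂c₂T₂)/(m₁c₁ + m₂c₂) = 941.5 K.
ΔS₁ = m₁c₁ ln(T_f/T₁) = 88.494 × ln(941.5/1570) = -45.25 J/K.
ΔS₂ = m₂c₂ ln(T_f/T₂) = 350.896 × ln(941.5/783) = 64.69 J/K.
ΔS_total = -45.25 + 64.69 = 19.4 J/K.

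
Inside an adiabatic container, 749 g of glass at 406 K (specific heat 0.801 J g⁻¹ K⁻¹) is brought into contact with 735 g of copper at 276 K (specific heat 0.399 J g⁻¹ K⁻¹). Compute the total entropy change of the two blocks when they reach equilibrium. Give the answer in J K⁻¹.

Energy balance: T_f = (m₁c₁T₁ + m₂c₂T₂)/(m₁c₁ + m₂c₂) = 363.32 K.
ΔS₁ = m₁c₁ ln(T_f/T₁) = 599.949 × ln(363.32/406) = -66.64 J/K.
ΔS₂ = m₂c₂ ln(T_f/T₂) = 293.265 × ln(363.32/276) = 80.61 J/K.
ΔS_total = -66.64 + 80.61 = 14 J/K.

ΔS_total = 14 J/K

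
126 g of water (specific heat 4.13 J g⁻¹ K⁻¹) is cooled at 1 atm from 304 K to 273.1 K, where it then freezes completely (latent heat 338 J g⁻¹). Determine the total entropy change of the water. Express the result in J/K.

ΔS = -212 J/K

Cooling step: ΔS₁ = m c ln(T_tr/T_i) = 126 × 4.13 × ln(273.1/304) = -55.78 J/K.
Phase change: ΔS₂ = −mL/T_tr = −126 × 338 / 273.1 = -155.9 J/K.
ΔS_total = (-55.78) + (-155.9) = -212 J/K.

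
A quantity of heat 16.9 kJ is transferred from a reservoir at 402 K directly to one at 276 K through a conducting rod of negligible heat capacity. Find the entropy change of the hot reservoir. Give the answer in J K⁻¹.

ΔS_hot = -42 J/K

The hot reservoir loses heat Q, so ΔS_hot = −Q/T_H = −16900/402 = -42 J/K.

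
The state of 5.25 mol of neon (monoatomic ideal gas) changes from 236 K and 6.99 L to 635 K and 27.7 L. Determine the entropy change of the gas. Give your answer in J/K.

ΔS = 125 J/K

Entropy is a state function: ΔS = nC_V ln(T₂/T₁) + nR ln(V₂/V₁), with C_V = 3R/2 = 12.47 J mol⁻¹ K⁻¹ for a monoatomic ideal gas.
ΔS = 5.25 × [12.47 × ln(635/236) + 8.314 × ln(27.7/6.99)] = 125 J/K.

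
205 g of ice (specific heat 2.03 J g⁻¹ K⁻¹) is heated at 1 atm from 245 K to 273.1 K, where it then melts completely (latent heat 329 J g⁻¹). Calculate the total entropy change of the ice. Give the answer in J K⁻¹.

ΔS = 292 J/K

Warming step: ΔS₁ = m c ln(T_tr/T_i) = 205 × 2.03 × ln(273.1/245) = 45.19 J/K.
Phase change: ΔS₂ = +mL/T_tr = 205 × 329 / 273.1 = 247 J/K.
ΔS_total = (45.19) + (247) = 292 J/K.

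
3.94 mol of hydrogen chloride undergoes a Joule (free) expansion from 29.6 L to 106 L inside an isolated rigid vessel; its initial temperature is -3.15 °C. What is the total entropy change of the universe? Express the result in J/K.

ΔS_universe = 41.8 J/K

For an ideal gas in free expansion Q = 0 and W = 0, so T is unchanged.
Entropy is a state function; using a reversible isothermal path, ΔS_gas = nR ln(V₂/V₁) = 3.94 × 8.314 × ln(106/29.6) = 41.8 J/K.
The insulated surroundings exchange no heat, so ΔS_surr = 0 and ΔS_universe = ΔS_gas.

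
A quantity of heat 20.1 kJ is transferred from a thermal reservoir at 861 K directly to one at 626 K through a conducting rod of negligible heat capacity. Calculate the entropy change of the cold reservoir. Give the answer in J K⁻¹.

The cold reservoir gains heat Q, so ΔS_cold = +Q/T_C = 20100/626 = 32.1 J/K.

ΔS_cold = 32.1 J/K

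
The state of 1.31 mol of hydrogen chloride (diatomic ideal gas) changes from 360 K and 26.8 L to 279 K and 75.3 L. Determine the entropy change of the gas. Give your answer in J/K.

Entropy is a state function: ΔS = nC_V ln(T₂/T₁) + nR ln(V₂/V₁), with C_V = 5R/2 = 20.79 J mol⁻¹ K⁻¹ for a diatomic ideal gas.
ΔS = 1.31 × [20.79 × ln(279/360) + 8.314 × ln(75.3/26.8)] = 4.31 J/K.

ΔS = 4.31 J/K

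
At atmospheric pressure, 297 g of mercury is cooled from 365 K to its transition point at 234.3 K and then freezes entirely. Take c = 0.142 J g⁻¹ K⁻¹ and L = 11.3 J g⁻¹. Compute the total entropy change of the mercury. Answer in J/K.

ΔS = -33 J/K

Cooling step: ΔS₁ = m c ln(T_tr/T_i) = 297 × 0.142 × ln(234.3/365) = -18.7 J/K.
Phase change: ΔS₂ = −mL/T_tr = −297 × 11.3 / 234.3 = -14.32 J/K.
ΔS_total = (-18.7) + (-14.32) = -33 J/K.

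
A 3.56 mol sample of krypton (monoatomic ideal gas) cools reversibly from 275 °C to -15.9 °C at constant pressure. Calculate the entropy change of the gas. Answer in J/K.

ΔS = -56 J/K

In kelvin: T₁ = 548.15 K, T₂ = 257.25 K. At constant pressure, ΔS = nC_p ln(T₂/T₁) with C_p = 5R/2 = 20.79 J mol⁻¹ K⁻¹.
ΔS = 3.56 × 20.79 × ln(257.25/548.15) = -56 J/K.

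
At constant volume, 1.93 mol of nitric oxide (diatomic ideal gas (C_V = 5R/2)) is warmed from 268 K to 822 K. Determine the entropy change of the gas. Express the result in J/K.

ΔS = 45 J/K

At constant volume, ΔS = nC_V ln(T₂/T₁) with C_V = 5R/2 = 20.79 J mol⁻¹ K⁻¹.
ΔS = 1.93 × 20.79 × ln(822/268) = 45 J/K.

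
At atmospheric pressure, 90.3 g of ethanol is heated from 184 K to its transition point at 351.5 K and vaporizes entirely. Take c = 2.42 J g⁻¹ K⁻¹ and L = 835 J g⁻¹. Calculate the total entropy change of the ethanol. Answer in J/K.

Warming step: ΔS₁ = m c ln(T_tr/T_i) = 90.3 × 2.42 × ln(351.5/184) = 141.4 J/K.
Phase change: ΔS₂ = +mL/T_tr = 90.3 × 835 / 351.5 = 214.5 J/K.
ΔS_total = (141.4) + (214.5) = 356 J/K.

ΔS = 356 J/K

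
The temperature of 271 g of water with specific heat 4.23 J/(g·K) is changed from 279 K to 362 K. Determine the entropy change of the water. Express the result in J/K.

ΔS = ∫dQ_rev/T = m c ln(T₂/T₁) = 271 × 4.23 × ln(362/279) = 299 J/K.

ΔS = 299 J/K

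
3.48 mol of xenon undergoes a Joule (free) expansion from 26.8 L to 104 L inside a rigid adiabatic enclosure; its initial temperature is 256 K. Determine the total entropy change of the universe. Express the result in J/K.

ΔS_universe = 39.2 J/K

For an ideal gas in free expansion Q = 0 and W = 0, so T is unchanged.
Entropy is a state function; using a reversible isothermal path, ΔS_gas = nR ln(V₂/V₁) = 3.48 × 8.314 × ln(104/26.8) = 39.2 J/K.
The insulated surroundings exchange no heat, so ΔS_surr = 0 and ΔS_universe = ΔS_gas.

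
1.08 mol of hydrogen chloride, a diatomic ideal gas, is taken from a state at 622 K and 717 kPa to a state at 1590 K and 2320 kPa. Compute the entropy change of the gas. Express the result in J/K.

ΔS = 19 J/K

ΔS = nC_p ln(T₂/T₁) − nR ln(P₂/P₁), with C_p = 7R/2 = 29.1 J mol⁻¹ K⁻¹ for a diatomic ideal gas.
ΔS = 1.08 × [29.1 × ln(1590/622) − 8.314 × ln(2320/717)] = 19 J/K.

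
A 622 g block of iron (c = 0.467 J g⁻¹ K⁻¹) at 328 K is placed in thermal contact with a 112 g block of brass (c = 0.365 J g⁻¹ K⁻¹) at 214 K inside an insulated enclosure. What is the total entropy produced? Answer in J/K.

ΔS_total = 2.94 J/K

Energy balance: T_f = (m₁c₁T₁ + m₂c₂T₂)/(m₁c₁ + m₂c₂) = 313.94 K.
ΔS₁ = m₁c₁ ln(T_f/T₁) = 290.474 × ln(313.94/328) = -12.73 J/K.
ΔS₂ = m₂c₂ ln(T_f/T₂) = 40.88 × ln(313.94/214) = 15.67 J/K.
ΔS_total = -12.73 + 15.67 = 2.94 J/K.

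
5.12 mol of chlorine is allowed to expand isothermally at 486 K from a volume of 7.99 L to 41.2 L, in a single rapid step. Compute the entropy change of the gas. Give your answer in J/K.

Entropy is a state function, so ΔS_gas depends only on the end states.
For an isothermal ideal gas ΔS_gas = nR ln(V₂/V₁) = 5.12 × 8.314 × ln(41.2/7.99) = 69.8 J/K.

ΔS_gas = 69.8 J/K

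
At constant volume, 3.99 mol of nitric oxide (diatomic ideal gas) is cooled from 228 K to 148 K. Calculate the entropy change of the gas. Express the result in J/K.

At constant volume, ΔS = nC_V ln(T₂/T₁) with C_V = 5R/2 = 20.79 J mol⁻¹ K⁻¹.
ΔS = 3.99 × 20.79 × ln(148/228) = -35.8 J/K.

ΔS = -35.8 J/K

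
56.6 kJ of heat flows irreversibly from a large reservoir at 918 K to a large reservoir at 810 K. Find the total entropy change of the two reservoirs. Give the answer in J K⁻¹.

ΔS_total = 8.22 J/K

ΔS_hot = −Q/T_H = −56600/918 = -61.66 J/K and ΔS_cold = +Q/T_C = 56600/810 = 69.88 J/K.
ΔS_total = -61.66 + 69.88 = 8.22 J/K, positive as the second law requires.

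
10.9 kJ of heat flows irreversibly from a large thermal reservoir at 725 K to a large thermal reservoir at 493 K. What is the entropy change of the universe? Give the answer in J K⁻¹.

ΔS_total = 7.08 J/K

ΔS_hot = −Q/T_H = −10900/725 = -15.03 J/K and ΔS_cold = +Q/T_C = 10900/493 = 22.11 J/K.
ΔS_total = -15.03 + 22.11 = 7.08 J/K, positive as the second law requires.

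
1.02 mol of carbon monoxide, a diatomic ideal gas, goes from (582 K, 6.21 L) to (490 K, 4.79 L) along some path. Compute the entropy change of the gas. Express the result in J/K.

Entropy is a state function: ΔS = nC_V ln(T₂/T₁) + nR ln(V₂/V₁), with C_V = 5R/2 = 20.79 J mol⁻¹ K⁻¹ for a diatomic ideal gas.
ΔS = 1.02 × [20.79 × ln(490/582) + 8.314 × ln(4.79/6.21)] = -5.85 J/K.

ΔS = -5.85 J/K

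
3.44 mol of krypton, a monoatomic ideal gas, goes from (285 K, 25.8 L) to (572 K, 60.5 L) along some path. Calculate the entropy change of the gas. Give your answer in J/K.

Entropy is a state function: ΔS = nC_V ln(T₂/T₁) + nR ln(V₂/V₁), with C_V = 3R/2 = 12.47 J mol⁻¹ K⁻¹ for a monoatomic ideal gas.
ΔS = 3.44 × [12.47 × ln(572/285) + 8.314 × ln(60.5/25.8)] = 54.3 J/K.

ΔS = 54.3 J/K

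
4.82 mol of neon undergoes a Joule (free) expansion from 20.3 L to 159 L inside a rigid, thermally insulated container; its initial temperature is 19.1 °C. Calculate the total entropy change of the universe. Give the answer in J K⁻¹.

For an ideal gas in free expansion Q = 0 and W = 0, so T is unchanged.
Entropy is a state function; using a reversible isothermal path, ΔS_gas = nR ln(V₂/V₁) = 4.82 × 8.314 × ln(159/20.3) = 82.5 J/K.
The insulated surroundings exchange no heat, so ΔS_surr = 0 and ΔS_universe = ΔS_gas.

ΔS_universe = 82.5 J/K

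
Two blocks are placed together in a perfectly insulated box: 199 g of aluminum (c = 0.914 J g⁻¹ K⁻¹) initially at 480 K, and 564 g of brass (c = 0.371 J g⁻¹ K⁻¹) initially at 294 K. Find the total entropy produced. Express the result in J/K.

ΔS_total = 11.7 J/K

Energy balance: T_f = (m₁c₁T₁ + m₂c₂T₂)/(m₁c₁ + m₂c₂) = 380.5 K.
ΔS₁ = m₁c₁ ln(T_f/T₁) = 181.886 × ln(380.5/480) = -42.25 J/K.
ΔS₂ = m₂c₂ ln(T_f/T₂) = 209.244 × ln(380.5/294) = 53.96 J/K.
ΔS_total = -42.25 + 53.96 = 11.7 J/K.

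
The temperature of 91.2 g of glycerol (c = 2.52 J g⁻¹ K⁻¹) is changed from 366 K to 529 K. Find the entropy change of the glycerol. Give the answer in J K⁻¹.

ΔS = 84.7 J/K

ΔS = ∫dQ_rev/T = m c ln(T₂/T₁) = 91.2 × 2.52 × ln(529/366) = 84.7 J/K.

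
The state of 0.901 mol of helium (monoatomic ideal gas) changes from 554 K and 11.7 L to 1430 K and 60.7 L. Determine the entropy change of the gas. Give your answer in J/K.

Entropy is a state function: ΔS = nC_V ln(T₂/T₁) + nR ln(V₂/V₁), with C_V = 3R/2 = 12.47 J mol⁻¹ K⁻¹ for a monoatomic ideal gas.
ΔS = 0.901 × [12.47 × ln(1430/554) + 8.314 × ln(60.7/11.7)] = 23 J/K.

ΔS = 23 J/K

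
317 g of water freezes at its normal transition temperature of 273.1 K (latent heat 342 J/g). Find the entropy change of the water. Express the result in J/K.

Heat released by the substance: Q = −mL = −317 × 342 = −108414 J.
At constant T, ΔS = Q_rev/T = −108414 / 273.1 = -397 J/K.

ΔS = -397 J/K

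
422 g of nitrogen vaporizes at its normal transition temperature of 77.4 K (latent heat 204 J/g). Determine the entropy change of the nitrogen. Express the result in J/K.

Heat absorbed by the substance: Q = mL = 422 × 204 = 86088 J.
At constant T, ΔS = Q_rev/T = 86088 / 77.4 = 1110 J/K.

ΔS = 1110 J/K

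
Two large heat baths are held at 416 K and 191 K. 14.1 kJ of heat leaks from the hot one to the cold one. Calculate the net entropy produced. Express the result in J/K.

ΔS_hot = −Q/T_H = −14100/416 = -33.89 J/K and ΔS_cold = +Q/T_C = 14100/191 = 73.82 J/K.
ΔS_total = -33.89 + 73.82 = 39.9 J/K, positive as the second law requires.

ΔS_total = 39.9 J/K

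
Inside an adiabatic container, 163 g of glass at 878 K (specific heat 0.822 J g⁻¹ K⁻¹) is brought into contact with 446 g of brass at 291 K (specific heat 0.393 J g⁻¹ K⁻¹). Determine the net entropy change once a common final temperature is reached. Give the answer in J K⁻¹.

Energy balance: T_f = (m₁c₁T₁ + m₂c₂T₂)/(m₁c₁ + m₂c₂) = 545.31 K.
ΔS₁ = m₁c₁ ln(T_f/T₁) = 133.986 × ln(545.31/878) = -63.82 J/K.
ΔS₂ = m₂c₂ ln(T_f/T₂) = 175.278 × ln(545.31/291) = 110.1 J/K.
ΔS_total = -63.82 + 110.1 = 46.3 J/K.

ΔS_total = 46.3 J/K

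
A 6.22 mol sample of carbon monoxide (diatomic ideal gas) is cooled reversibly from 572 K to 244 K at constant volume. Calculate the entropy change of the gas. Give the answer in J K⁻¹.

At constant volume, ΔS = nC_V ln(T₂/T₁) with C_V = 5R/2 = 20.79 J mol⁻¹ K⁻¹.
ΔS = 6.22 × 20.79 × ln(244/572) = -110 J/K.

ΔS = -110 J/K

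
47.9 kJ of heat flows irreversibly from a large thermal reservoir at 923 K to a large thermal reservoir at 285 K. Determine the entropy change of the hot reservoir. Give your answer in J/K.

ΔS_hot = -51.9 J/K

The hot reservoir loses heat Q, so ΔS_hot = −Q/T_H = −47900/923 = -51.9 J/K.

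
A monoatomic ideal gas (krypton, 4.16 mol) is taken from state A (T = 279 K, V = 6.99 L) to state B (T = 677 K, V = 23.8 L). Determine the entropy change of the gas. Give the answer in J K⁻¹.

Entropy is a state function: ΔS = nC_V ln(T₂/T₁) + nR ln(V₂/V₁), with C_V = 3R/2 = 12.47 J mol⁻¹ K⁻¹ for a monoatomic ideal gas.
ΔS = 4.16 × [12.47 × ln(677/279) + 8.314 × ln(23.8/6.99)] = 88.4 J/K.

ΔS = 88.4 J/K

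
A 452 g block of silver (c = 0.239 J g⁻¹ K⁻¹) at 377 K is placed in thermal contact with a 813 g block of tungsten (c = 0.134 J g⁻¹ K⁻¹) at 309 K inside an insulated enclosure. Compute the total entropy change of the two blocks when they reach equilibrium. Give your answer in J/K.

ΔS_total = 1.07 J/K

Energy balance: T_f = (m₁c₁T₁ + m₂c₂T₂)/(m₁c₁ + m₂c₂) = 342.86 K.
ΔS₁ = m₁c₁ ln(T_f/T₁) = 108.028 × ln(342.86/377) = -10.26 J/K.
ΔS₂ = m₂c₂ ln(T_f/T₂) = 108.942 × ln(342.86/309) = 11.33 J/K.
ΔS_total = -10.26 + 11.33 = 1.07 J/K.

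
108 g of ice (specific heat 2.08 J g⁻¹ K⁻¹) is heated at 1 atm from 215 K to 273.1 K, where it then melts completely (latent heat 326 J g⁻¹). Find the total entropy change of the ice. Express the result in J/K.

Warming step: ΔS₁ = m c ln(T_tr/T_i) = 108 × 2.08 × ln(273.1/215) = 53.73 J/K.
Phase change: ΔS₂ = +mL/T_tr = 108 × 326 / 273.1 = 128.9 J/K.
ΔS_total = (53.73) + (128.9) = 183 J/K.

ΔS = 183 J/K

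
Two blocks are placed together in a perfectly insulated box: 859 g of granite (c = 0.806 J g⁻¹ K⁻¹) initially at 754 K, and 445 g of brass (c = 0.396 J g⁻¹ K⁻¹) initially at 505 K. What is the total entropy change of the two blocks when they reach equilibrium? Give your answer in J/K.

Energy balance: T_f = (m₁c₁T₁ + m₂c₂T₂)/(m₁c₁ + m₂c₂) = 703.48 K.
ΔS₁ = m₁c₁ ln(T_f/T₁) = 692.354 × ln(703.48/754) = -48.01 J/K.
ΔS₂ = m₂c₂ ln(T_f/T₂) = 176.22 × ln(703.48/505) = 58.41 J/K.
ΔS_total = -48.01 + 58.41 = 10.4 J/K.

ΔS_total = 10.4 J/K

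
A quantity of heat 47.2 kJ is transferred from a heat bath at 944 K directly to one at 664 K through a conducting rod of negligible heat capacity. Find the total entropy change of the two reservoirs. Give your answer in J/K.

ΔS_total = 21.1 J/K

ΔS_hot = −Q/T_H = −47200/944 = -50 J/K and ΔS_cold = +Q/T_C = 47200/664 = 71.08 J/K.
ΔS_total = -50 + 71.08 = 21.1 J/K, positive as the second law requires.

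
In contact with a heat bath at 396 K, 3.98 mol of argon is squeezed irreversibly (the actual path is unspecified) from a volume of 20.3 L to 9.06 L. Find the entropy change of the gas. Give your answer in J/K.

Entropy is a state function, so ΔS_gas depends only on the end states.
For an isothermal ideal gas ΔS_gas = nR ln(V₂/V₁) = 3.98 × 8.314 × ln(9.06/20.3) = -26.7 J/K.

ΔS_gas = -26.7 J/K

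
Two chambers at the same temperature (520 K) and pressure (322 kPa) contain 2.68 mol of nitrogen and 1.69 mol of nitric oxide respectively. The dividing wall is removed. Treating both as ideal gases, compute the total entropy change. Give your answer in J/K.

Mole fractions: x_A = 2.68/4.37 = 0.613, x_B = 0.387.
ΔS_mix = −R(n_A ln x_A + n_B ln x_B) = −8.314 × (2.68 ln 0.613 + 1.69 ln 0.387) = 24.2 J/K.

ΔS_mix = 24.2 J/K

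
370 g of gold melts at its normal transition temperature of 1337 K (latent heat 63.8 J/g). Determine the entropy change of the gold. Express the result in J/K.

ΔS = 17.7 J/K

Heat absorbed by the substance: Q = mL = 370 × 63.8 = 23606 J.
At constant T, ΔS = Q_rev/T = 23606 / 1337 = 17.7 J/K.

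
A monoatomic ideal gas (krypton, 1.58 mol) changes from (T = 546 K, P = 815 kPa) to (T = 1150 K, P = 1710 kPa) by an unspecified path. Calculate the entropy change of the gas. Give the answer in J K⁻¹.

ΔS = nC_p ln(T₂/T₁) − nR ln(P₂/P₁), with C_p = 5R/2 = 20.79 J mol⁻¹ K⁻¹ for a monoatomic ideal gas.
ΔS = 1.58 × [20.79 × ln(1150/546) − 8.314 × ln(1710/815)] = 14.7 J/K.

ΔS = 14.7 J/K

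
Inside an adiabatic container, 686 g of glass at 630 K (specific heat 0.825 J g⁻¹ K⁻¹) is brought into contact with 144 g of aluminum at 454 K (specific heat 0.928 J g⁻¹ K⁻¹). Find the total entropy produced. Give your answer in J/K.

ΔS_total = 5.42 J/K

Energy balance: T_f = (m₁c₁T₁ + m₂c₂T₂)/(m₁c₁ + m₂c₂) = 596.38 K.
ΔS₁ = m₁c₁ ln(T_f/T₁) = 565.95 × ln(596.38/630) = -31.0367 J/K.
ΔS₂ = m₂c₂ ln(T_f/T₂) = 133.632 × ln(596.38/454) = 36.4525 J/K.
ΔS_total = -31.0367 + 36.4525 = 5.42 J/K.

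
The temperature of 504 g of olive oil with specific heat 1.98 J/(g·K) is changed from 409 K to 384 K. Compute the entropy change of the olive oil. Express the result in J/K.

ΔS = -62.9 J/K

ΔS = ∫dQ_rev/T = m c ln(T₂/T₁) = 504 × 1.98 × ln(384/409) = -62.9 J/K.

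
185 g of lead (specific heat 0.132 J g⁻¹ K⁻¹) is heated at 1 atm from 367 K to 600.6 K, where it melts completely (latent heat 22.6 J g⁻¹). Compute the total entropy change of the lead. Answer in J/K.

ΔS = 19 J/K

Warming step: ΔS₁ = m c ln(T_tr/T_i) = 185 × 0.132 × ln(600.6/367) = 12.03 J/K.
Phase change: ΔS₂ = +mL/T_tr = 185 × 22.6 / 600.6 = 6.961 J/K.
ΔS_total = (12.03) + (6.961) = 19 J/K.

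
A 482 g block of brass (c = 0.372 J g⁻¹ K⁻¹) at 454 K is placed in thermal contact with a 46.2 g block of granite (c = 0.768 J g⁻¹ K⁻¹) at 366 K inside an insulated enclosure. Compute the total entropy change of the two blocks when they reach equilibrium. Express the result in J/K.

ΔS_total = 0.655 J/K

Energy balance: T_f = (m₁c₁T₁ + m₂c₂T₂)/(m₁c₁ + m₂c₂) = 439.46 K.
ΔS₁ = m₁c₁ ln(T_f/T₁) = 179.304 × ln(439.46/454) = -5.835 J/K.
ΔS₂ = m₂c₂ ln(T_f/T₂) = 35.4816 × ln(439.46/366) = 6.49 J/K.
ΔS_total = -5.835 + 6.49 = 0.655 J/K.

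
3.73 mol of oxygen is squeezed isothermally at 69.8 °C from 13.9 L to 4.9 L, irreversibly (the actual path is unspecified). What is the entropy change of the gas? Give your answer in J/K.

Entropy is a state function, so ΔS_gas depends only on the end states.
For an isothermal ideal gas ΔS_gas = nR ln(V₂/V₁) = 3.73 × 8.314 × ln(4.9/13.9) = -32.3 J/K.

ΔS_gas = -32.3 J/K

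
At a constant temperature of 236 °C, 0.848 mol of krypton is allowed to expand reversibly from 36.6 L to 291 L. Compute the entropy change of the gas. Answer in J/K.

For an isothermal ideal gas ΔS_gas = nR ln(V₂/V₁) = 0.848 × 8.314 × ln(291/36.6) = 14.6 J/K.

ΔS_gas = 14.6 J/K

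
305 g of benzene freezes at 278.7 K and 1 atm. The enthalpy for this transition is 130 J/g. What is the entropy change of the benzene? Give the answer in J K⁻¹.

Heat released by the substance: Q = −mL = −305 × 130 = −39650 J.
At constant T, ΔS = Q_rev/T = −39650 / 278.7 = -142 J/K.

ΔS = -142 J/K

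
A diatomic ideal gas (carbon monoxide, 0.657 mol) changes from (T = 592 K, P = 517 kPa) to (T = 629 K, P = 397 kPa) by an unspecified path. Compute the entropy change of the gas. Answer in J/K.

ΔS = nC_p ln(T₂/T₁) − nR ln(P₂/P₁), with C_p = 7R/2 = 29.1 J mol⁻¹ K⁻¹ for a diatomic ideal gas.
ΔS = 0.657 × [29.1 × ln(629/592) − 8.314 × ln(397/517)] = 2.6 J/K.

ΔS = 2.6 J/K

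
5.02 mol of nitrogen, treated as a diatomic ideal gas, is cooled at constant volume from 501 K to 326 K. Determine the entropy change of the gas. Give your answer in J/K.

ΔS = -44.8 J/K

At constant volume, ΔS = nC_V ln(T₂/T₁) with C_V = 5R/2 = 20.79 J mol⁻¹ K⁻¹.
ΔS = 5.02 × 20.79 × ln(326/501) = -44.8 J/K.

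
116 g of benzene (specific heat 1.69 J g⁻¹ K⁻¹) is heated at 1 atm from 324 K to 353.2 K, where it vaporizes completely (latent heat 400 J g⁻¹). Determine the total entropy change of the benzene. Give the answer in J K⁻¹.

Warming step: ΔS₁ = m c ln(T_tr/T_i) = 116 × 1.69 × ln(353.2/324) = 16.92 J/K.
Phase change: ΔS₂ = +mL/T_tr = 116 × 400 / 353.2 = 131.4 J/K.
ΔS_total = (16.92) + (131.4) = 148 J/K.

ΔS = 148 J/K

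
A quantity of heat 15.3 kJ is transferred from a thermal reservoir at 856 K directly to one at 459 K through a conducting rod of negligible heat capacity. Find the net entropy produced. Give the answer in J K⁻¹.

ΔS_total = 15.5 J/K

ΔS_hot = −Q/T_H = −15300/856 = -17.87 J/K and ΔS_cold = +Q/T_C = 15300/459 = 33.33 J/K.
ΔS_total = -17.87 + 33.33 = 15.5 J/K, positive as the second law requires.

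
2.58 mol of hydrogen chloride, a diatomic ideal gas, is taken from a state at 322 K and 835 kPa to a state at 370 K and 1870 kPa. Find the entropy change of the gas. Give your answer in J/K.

ΔS = -6.86 J/K

ΔS = nC_p ln(T₂/T₁) − nR ln(P₂/P₁), with C_p = 7R/2 = 29.1 J mol⁻¹ K⁻¹ for a diatomic ideal gas.
ΔS = 2.58 × [29.1 × ln(370/322) − 8.314 × ln(1870/835)] = -6.86 J/K.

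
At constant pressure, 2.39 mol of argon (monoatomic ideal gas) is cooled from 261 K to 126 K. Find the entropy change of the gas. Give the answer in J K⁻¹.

ΔS = -36.2 J/K

At constant pressure, ΔS = nC_p ln(T₂/T₁) with C_p = 5R/2 = 20.79 J mol⁻¹ K⁻¹.
ΔS = 2.39 × 20.79 × ln(126/261) = -36.2 J/K.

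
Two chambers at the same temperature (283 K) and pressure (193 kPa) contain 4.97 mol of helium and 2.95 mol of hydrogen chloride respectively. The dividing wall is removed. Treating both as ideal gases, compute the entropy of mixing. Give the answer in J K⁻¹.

ΔS_mix = 43.5 J/K

Mole fractions: x_A = 4.97/7.92 = 0.628, x_B = 0.372.
ΔS_mix = −R(n_A ln x_A + n_B ln x_B) = −8.314 × (4.97 ln 0.628 + 2.95 ln 0.372) = 43.5 J/K.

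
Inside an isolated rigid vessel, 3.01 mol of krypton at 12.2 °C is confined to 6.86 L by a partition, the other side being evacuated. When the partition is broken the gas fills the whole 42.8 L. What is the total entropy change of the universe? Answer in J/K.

ΔS_universe = 45.8 J/K

For an ideal gas in free expansion Q = 0 and W = 0, so T is unchanged.
Entropy is a state function; using a reversible isothermal path, ΔS_gas = nR ln(V₂/V₁) = 3.01 × 8.314 × ln(42.8/6.86) = 45.8 J/K.
The insulated surroundings exchange no heat, so ΔS_surr = 0 and ΔS_universe = ΔS_gas.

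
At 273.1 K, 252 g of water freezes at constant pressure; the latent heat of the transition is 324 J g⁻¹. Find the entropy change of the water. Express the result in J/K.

Heat released by the substance: Q = −mL = −252 × 324 = −81648 J.
At constant T, ΔS = Q_rev/T = −81648 / 273.1 = -299 J/K.

ΔS = -299 J/K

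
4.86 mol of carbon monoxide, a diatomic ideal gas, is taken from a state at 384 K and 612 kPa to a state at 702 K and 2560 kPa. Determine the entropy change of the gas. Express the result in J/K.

ΔS = nC_p ln(T₂/T₁) − nR ln(P₂/P₁), with C_p = 7R/2 = 29.1 J mol⁻¹ K⁻¹ for a diatomic ideal gas.
ΔS = 4.86 × [29.1 × ln(702/384) − 8.314 × ln(2560/612)] = 27.5 J/K.

ΔS = 27.5 J/K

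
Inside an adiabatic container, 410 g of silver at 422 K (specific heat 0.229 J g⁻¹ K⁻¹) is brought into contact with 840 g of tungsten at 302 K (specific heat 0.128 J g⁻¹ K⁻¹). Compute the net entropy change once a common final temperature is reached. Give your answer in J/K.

Energy balance: T_f = (m₁c₁T₁ + m₂c₂T₂)/(m₁c₁ + m₂c₂) = 357.94 K.
ΔS₁ = m₁c₁ ln(T_f/T₁) = 93.89 × ln(357.94/422) = -15.46 J/K.
ΔS₂ = m₂c₂ ln(T_f/T₂) = 107.52 × ln(357.94/302) = 18.27 J/K.
ΔS_total = -15.46 + 18.27 = 2.81 J/K.

ΔS_total = 2.81 J/K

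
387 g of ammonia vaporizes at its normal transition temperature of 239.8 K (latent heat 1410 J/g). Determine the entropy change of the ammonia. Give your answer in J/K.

ΔS = 2280 J/K

Heat absorbed by the substance: Q = mL = 387 × 1410 = 545670 J.
At constant T, ΔS = Q_rev/T = 545670 / 239.8 = 2280 J/K.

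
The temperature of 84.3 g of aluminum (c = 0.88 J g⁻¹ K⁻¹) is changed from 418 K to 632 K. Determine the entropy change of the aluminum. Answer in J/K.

ΔS = ∫dQ_rev/T = m c ln(T₂/T₁) = 84.3 × 0.88 × ln(632/418) = 30.7 J/K.

ΔS = 30.7 J/K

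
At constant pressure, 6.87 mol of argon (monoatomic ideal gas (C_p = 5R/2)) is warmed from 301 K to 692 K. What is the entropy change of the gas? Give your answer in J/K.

ΔS = 119 J/K

At constant pressure, ΔS = nC_p ln(T₂/T₁) with C_p = 5R/2 = 20.79 J mol⁻¹ K⁻¹.
ΔS = 6.87 × 20.79 × ln(692/301) = 119 J/K.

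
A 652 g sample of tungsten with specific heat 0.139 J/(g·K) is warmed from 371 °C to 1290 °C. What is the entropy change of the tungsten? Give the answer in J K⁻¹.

ΔS = 80.3 J/K

In kelvin: T₁ = 644.15 K, T₂ = 1563.15 K. ΔS = ∫dQ_rev/T = m c ln(T₂/T₁) = 652 × 0.139 × ln(1563.15/644.15) = 80.3 J/K.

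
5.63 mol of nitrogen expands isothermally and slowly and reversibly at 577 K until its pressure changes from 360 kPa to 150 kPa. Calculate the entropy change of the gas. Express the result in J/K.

For an isothermal ideal gas ΔS_gas = nR ln(P₁/P₂) = 5.63 × 8.314 × ln(360/150) = 41 J/K.

ΔS_gas = 41 J/K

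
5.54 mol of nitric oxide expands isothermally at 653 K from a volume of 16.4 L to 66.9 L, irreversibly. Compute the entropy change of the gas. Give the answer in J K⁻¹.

ΔS_gas = 64.8 J/K

Entropy is a state function, so ΔS_gas depends only on the end states.
For an isothermal ideal gas ΔS_gas = nR ln(V₂/V₁) = 5.54 × 8.314 × ln(66.9/16.4) = 64.8 J/K.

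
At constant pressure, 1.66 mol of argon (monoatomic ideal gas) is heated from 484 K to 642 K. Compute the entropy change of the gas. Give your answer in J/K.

ΔS = 9.75 J/K

At constant pressure, ΔS = nC_p ln(T₂/T₁) with C_p = 5R/2 = 20.79 J mol⁻¹ K⁻¹.
ΔS = 1.66 × 20.79 × ln(642/484) = 9.75 J/K.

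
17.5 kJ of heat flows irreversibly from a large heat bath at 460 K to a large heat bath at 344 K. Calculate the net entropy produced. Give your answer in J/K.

ΔS_total = 12.8 J/K

ΔS_hot = −Q/T_H = −17500/460 = -38.04 J/K and ΔS_cold = +Q/T_C = 17500/344 = 50.87 J/K.
ΔS_total = -38.04 + 50.87 = 12.8 J/K, positive as the second law requires.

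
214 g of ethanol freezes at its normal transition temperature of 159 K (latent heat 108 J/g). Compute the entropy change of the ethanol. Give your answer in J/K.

ΔS = -145 J/K

Heat released by the substance: Q = −mL = −214 × 108 = −23112 J.
At constant T, ΔS = Q_rev/T = −23112 / 159 = -145 J/K.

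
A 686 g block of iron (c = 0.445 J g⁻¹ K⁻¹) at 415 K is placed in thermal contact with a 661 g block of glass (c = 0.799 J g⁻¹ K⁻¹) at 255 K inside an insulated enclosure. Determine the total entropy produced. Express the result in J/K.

ΔS_total = 23.7 J/K

Energy balance: T_f = (m₁c₁T₁ + m₂c₂T₂)/(m₁c₁ + m₂c₂) = 313.61 K.
ΔS₁ = m₁c₁ ln(T_f/T₁) = 305.27 × ln(313.61/415) = -85.518 J/K.
ΔS₂ = m₂c₂ ln(T_f/T₂) = 528.139 × ln(313.61/255) = 109.26 J/K.
ΔS_total = -85.518 + 109.26 = 23.7 J/K.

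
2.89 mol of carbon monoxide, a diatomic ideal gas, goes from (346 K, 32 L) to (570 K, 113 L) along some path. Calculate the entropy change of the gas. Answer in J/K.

Entropy is a state function: ΔS = nC_V ln(T₂/T₁) + nR ln(V₂/V₁), with C_V = 5R/2 = 20.79 J mol⁻¹ K⁻¹ for a diatomic ideal gas.
ΔS = 2.89 × [20.79 × ln(570/346) + 8.314 × ln(113/32)] = 60.3 J/K.

ΔS = 60.3 J/K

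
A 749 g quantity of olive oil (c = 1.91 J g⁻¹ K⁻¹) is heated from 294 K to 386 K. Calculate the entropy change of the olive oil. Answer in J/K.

ΔS = 389 J/K

ΔS = ∫dQ_rev/T = m c ln(T₂/T₁) = 749 × 1.91 × ln(386/294) = 389 J/K.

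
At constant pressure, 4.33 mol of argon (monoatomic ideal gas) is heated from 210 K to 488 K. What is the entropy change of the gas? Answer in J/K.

At constant pressure, ΔS = nC_p ln(T₂/T₁) with C_p = 5R/2 = 20.79 J mol⁻¹ K⁻¹.
ΔS = 4.33 × 20.79 × ln(488/210) = 75.9 J/K.

ΔS = 75.9 J/K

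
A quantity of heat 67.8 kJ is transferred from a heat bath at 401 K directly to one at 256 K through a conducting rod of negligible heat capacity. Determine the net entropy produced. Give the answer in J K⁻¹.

ΔS_total = 95.8 J/K

ΔS_hot = −Q/T_H = −67800/401 = -169.08 J/K and ΔS_cold = +Q/T_C = 67800/256 = 264.84 J/K.
ΔS_total = -169.08 + 264.84 = 95.8 J/K, positive as the second law requires.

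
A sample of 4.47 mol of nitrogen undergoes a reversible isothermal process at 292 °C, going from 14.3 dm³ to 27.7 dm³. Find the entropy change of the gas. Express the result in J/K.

For an isothermal ideal gas ΔS_gas = nR ln(V₂/V₁) = 4.47 × 8.314 × ln(27.7/14.3) = 24.6 J/K.

ΔS_gas = 24.6 J/K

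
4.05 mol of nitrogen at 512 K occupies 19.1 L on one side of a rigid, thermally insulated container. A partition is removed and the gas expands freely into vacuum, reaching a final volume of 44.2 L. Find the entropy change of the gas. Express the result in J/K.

For an ideal gas in free expansion Q = 0 and W = 0, so T is unchanged.
Entropy is a state function; using a reversible isothermal path, ΔS_gas = nR ln(V₂/V₁) = 4.05 × 8.314 × ln(44.2/19.1) = 28.3 J/K.

ΔS_gas = 28.3 J/K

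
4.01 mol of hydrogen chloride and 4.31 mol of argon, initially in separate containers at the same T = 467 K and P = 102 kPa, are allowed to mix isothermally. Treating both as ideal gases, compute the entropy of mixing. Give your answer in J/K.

Mole fractions: x_A = 4.01/8.32 = 0.482, x_B = 0.518.
ΔS_mix = −R(n_A ln x_A + n_B ln x_B) = −8.314 × (4.01 ln 0.482 + 4.31 ln 0.518) = 47.9 J/K.

ΔS_mix = 47.9 J/K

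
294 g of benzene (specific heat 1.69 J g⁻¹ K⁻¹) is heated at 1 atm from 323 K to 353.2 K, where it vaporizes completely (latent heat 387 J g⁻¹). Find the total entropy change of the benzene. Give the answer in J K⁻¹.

Warming step: ΔS₁ = m c ln(T_tr/T_i) = 294 × 1.69 × ln(353.2/323) = 44.41 J/K.
Phase change: ΔS₂ = +mL/T_tr = 294 × 387 / 353.2 = 322.1 J/K.
ΔS_total = (44.41) + (322.1) = 367 J/K.

ΔS = 367 J/K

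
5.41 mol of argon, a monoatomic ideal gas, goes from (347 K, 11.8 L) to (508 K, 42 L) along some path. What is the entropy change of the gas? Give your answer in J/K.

ΔS = 82.8 J/K

Entropy is a state function: ΔS = nC_V ln(T₂/T₁) + nR ln(V₂/V₁), with C_V = 3R/2 = 12.47 J mol⁻¹ K⁻¹ for a monoatomic ideal gas.
ΔS = 5.41 × [12.47 × ln(508/347) + 8.314 × ln(42/11.8)] = 82.8 J/K.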